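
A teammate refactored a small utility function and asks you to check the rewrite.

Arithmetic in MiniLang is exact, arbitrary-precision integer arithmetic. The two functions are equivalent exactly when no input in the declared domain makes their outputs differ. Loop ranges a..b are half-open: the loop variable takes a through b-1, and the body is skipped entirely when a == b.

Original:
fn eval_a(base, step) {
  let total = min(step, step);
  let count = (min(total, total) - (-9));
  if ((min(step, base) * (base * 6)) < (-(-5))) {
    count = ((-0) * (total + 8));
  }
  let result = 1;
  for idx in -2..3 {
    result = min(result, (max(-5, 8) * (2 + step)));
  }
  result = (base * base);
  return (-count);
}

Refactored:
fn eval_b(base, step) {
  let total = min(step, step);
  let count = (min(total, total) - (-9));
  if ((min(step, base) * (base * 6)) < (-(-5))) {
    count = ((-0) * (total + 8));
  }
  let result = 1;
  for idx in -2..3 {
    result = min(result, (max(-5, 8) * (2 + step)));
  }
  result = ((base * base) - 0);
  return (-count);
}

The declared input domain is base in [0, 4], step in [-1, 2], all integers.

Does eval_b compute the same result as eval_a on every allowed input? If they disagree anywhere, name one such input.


Equivalent — the differences include arithmetic usage differs; also constant usage differs, yet no declared input distinguishes the two.
One worked example (base=4, step=2) — eval_a: total becomes 2; next count becomes 11; next ((min(step, base) * (base * 6)) < (-(-5))) evaluates to false; next result becomes 1; next at idx=-2:; next result becomes 1; next at idx=-1:; next result becomes 1; next at idx=0:; next result becomes 1; next at idx=1:; next result becomes 1; next at idx=2:; next result becomes 1; next result becomes 16; next final value -11; eval_b: total becomes 2; next count becomes 11; next ((min(step, base) * (base * 6)) < (-(-5))) evaluates to false; next result becomes 1; next at idx=-2:; next result becomes 1; next at idx=-1:; next result becomes 1; next at idx=0:; next result becomes 1; next at idx=1:; next result becomes 1; next at idx=2:; next result becomes 1; next result becomes 16; next final value -11; agreement on -11.
Every one of the 20 inputs gives matching results.
verdict: equivalent


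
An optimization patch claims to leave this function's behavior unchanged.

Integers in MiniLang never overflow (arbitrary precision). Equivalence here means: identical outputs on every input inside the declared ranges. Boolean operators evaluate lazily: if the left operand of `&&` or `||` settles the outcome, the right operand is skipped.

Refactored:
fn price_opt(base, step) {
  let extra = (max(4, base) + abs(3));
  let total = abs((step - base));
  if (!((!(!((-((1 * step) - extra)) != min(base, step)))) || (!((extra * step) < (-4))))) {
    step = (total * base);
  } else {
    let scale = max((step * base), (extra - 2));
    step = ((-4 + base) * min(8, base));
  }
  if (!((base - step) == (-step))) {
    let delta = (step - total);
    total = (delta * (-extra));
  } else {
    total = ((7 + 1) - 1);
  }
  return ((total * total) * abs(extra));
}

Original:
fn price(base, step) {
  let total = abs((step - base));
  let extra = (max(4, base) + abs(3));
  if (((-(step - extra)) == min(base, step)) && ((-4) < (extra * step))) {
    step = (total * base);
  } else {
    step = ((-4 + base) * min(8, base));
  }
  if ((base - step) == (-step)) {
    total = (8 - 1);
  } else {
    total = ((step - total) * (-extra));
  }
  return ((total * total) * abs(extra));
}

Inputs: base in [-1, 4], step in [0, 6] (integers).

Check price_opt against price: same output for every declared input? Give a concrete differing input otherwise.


Not equivalent: base=1, step=6 separates them (0 vs 21952).
price: total = 5; extra = 7; (((-(step - extra)) == min(base, step)) && ((-4) < (extra * step))) -> true; step = 5; ((base - step) == (-step)) -> false; total = 0; return 0
price_opt: extra = 7; total = 5; (!((!(!((-((1 * step) - extra)) != min(base, step)))) || (!((extra * step) < (-4))))) -> false; scale = 6; step = -3; (!((base - step) == (-step))) -> true; delta = -8; total = 56; return 21952
verdict: not equivalent; witness: base=1, step=6


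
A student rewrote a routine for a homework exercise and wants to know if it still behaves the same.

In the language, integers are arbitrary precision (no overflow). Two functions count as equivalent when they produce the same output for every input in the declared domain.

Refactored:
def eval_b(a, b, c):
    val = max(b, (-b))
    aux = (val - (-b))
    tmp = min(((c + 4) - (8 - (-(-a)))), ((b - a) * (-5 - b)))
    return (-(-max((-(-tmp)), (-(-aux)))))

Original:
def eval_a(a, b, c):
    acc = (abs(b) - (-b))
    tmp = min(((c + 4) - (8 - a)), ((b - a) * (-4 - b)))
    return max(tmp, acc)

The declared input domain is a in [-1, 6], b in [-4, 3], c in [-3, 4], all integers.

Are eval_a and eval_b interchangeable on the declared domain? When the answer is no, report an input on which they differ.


Not equivalent: a=1, b=-4, c=4 separates them (0 vs 1).
eval_a: acc=0, then tmp=0, then returns 0
eval_b: val=4, then aux=0, then tmp=1, then returns 1
verdict: not equivalent; witness: a=1, b=-4, c=4


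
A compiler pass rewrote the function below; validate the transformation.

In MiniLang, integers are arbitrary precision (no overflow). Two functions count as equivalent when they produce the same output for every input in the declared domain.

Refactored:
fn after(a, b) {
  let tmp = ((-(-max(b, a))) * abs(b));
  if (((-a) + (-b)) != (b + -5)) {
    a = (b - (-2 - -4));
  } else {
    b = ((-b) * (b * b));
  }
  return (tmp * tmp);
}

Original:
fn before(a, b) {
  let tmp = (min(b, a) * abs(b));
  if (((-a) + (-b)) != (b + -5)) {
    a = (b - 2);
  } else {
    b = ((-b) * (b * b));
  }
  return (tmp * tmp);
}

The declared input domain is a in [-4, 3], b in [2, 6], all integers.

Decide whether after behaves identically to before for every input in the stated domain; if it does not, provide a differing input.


Try a=-4, b=2.
before: tmp := -8 | (((-a) + (-b)) != (b + -5)): true | a := 0 | result 64
after: tmp := 4 | (((-a) + (-b)) != (b + -5)): true | a := 0 | result 16
64 vs 16 — the two versions disagree here.
verdict: not equivalent; witness: a=-4, b=2


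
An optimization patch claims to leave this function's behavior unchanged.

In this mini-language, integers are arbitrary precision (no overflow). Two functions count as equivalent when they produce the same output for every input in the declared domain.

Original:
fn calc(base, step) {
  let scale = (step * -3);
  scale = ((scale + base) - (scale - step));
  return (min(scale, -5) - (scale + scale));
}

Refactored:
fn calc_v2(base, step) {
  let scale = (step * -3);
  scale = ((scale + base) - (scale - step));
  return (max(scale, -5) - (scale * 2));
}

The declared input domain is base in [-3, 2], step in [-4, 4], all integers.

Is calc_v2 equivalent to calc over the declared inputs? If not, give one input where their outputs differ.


Take base=-3, step=-4.
calc: scale := 12 | scale := -7 | result 7
calc_v2: scale := 12 | scale := -7 | result 9
7 vs 9 — the two versions disagree here.
verdict: not equivalent; witness: base=-3, step=-4


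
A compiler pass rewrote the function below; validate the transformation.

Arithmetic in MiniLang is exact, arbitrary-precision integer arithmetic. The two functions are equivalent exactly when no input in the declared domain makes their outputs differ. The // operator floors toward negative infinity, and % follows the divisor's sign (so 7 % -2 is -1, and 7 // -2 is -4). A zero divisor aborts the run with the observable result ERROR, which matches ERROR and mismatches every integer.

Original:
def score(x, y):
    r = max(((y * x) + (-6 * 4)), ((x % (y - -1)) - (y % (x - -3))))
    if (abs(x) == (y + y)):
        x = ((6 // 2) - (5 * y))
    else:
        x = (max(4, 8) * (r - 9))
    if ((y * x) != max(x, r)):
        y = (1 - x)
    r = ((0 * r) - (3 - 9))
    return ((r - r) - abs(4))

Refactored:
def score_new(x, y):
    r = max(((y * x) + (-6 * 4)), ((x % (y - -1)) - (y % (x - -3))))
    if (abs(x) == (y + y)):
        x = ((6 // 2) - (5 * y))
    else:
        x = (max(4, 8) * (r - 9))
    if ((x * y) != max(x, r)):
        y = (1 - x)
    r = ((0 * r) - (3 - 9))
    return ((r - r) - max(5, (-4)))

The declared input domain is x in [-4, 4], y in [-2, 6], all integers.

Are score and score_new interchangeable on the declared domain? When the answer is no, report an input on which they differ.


Try x=-4, y=-2.
score: r = 0; (abs(x) == (y + y)) -> false; x = -72; ((y * x) != max(x, r)) -> true; y = 73; r = 6; return -4
score_new: r = 0; (abs(x) == (y + y)) -> false; x = -72; ((x * y) != max(x, r)) -> true; y = 73; r = 6; return -5
-4 and -5 differ, so these are not the same function on this domain.
verdict: not equivalent; witness: x=-4, y=-2


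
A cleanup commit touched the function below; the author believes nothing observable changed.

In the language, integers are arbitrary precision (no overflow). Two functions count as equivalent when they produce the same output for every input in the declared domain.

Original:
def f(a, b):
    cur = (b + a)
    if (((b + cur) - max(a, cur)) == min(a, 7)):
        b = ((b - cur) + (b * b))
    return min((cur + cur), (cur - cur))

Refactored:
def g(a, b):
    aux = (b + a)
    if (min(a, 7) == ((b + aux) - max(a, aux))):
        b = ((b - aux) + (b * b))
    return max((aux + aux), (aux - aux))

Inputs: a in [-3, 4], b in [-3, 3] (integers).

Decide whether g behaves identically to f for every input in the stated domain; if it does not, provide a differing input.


Consider the input a=-3, b=-3.
f: cur = -6; (((b + cur) - max(a, cur)) == min(a, 7)) -> false; return -12
g: aux = -6; (min(a, 7) == ((b + aux) - max(a, aux))) -> false; return 0
-12 != 0, so the rewrite changes behavior.
verdict: not equivalent; witness: a=-3, b=-3


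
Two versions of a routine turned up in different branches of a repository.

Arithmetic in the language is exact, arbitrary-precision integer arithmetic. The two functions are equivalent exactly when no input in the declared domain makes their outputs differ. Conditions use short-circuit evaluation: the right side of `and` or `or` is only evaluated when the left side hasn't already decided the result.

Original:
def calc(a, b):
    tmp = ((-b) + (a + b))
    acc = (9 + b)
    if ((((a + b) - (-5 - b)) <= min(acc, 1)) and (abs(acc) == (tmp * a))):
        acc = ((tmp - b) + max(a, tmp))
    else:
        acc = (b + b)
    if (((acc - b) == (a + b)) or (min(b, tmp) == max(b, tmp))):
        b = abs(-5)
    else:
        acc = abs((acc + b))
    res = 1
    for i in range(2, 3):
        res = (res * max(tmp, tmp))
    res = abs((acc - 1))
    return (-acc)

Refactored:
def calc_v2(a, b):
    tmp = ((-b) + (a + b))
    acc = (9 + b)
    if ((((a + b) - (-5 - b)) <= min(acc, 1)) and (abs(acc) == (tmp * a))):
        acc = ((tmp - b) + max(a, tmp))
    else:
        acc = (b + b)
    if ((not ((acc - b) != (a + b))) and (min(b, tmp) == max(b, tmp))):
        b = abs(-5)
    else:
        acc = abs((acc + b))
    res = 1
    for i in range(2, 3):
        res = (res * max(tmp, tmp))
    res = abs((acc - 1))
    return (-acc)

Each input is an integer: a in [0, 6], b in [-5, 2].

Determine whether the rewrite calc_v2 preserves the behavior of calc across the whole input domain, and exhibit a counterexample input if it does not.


Try a=0, b=-5.
calc: tmp becomes 0; next acc becomes 4; next ((((a + b) - (-5 - b)) <= min(acc, 1)) and (abs(acc) == (tmp * a))) evaluates to false; next acc becomes -10; next (((acc - b) == (a + b)) or (min(b, tmp) == max(b, tmp))) evaluates to true; next b becomes 5; next res becomes 1; next at i=2:; next res becomes 0; next res becomes 11; next final value 10
calc_v2: tmp becomes 0; next acc becomes 4; next ((((a + b) - (-5 - b)) <= min(acc, 1)) and (abs(acc) == (tmp * a))) evaluates to false; next acc becomes -10; next ((not ((acc - b) != (a + b))) and (min(b, tmp) == max(b, tmp))) evaluates to false; next acc becomes 15; next res becomes 1; next at i=2:; next res becomes 0; next res becomes 14; next final value -15
10 against -15: the behavior changed.
verdict: not equivalent; witness: a=0, b=-5


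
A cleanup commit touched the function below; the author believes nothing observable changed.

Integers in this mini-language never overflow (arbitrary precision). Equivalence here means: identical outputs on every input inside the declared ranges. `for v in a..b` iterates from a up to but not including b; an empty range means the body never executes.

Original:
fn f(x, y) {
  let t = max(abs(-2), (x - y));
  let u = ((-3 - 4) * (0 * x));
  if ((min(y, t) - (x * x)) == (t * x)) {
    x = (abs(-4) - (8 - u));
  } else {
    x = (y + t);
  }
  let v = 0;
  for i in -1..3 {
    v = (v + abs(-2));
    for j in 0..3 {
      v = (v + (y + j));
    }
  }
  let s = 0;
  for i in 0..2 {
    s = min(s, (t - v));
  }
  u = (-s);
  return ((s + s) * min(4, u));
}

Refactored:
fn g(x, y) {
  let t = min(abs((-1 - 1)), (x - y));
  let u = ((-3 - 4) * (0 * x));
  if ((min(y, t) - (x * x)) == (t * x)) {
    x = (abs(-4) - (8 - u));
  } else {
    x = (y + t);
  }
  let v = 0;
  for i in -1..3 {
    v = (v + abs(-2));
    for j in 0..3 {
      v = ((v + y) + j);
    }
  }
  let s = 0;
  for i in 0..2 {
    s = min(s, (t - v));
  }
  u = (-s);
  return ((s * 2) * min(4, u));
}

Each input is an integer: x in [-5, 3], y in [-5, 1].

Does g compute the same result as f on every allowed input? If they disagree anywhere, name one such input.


These are not equivalent — on x=-5, y=-1 the outputs split (-48 vs -96).
f: t = 2; u = 0; ((min(y, t) - (x * x)) == (t * x)) -> false; x = 1; v = 0; [i=-1]; v = 2; [j=0]; v = 1; [j=1]; v = 1; [j=2]; v = 2; [i=0]; v = 4; [j=0]; v = 3; [j=1]; v = 3; [j=2]; v = 4; [i=1]; v = 6; [j=0]; v = 5; [j=1]; v = 5; [j=2]; v = 6; [i=2]; v = 8; [j=0]; v = 7; [j=1]; v = 7; [j=2]; v = 8; s = 0; [i=0]; s = -6; [i=1]; s = -6; u = 6; return -48
g: t = -4; u = 0; ((min(y, t) - (x * x)) == (t * x)) -> false; x = -5; v = 0; [i=-1]; v = 2; [j=0]; v = 1; [j=1]; v = 1; [j=2]; v = 2; [i=0]; v = 4; [j=0]; v = 3; [j=1]; v = 3; [j=2]; v = 4; [i=1]; v = 6; [j=0]; v = 5; [j=1]; v = 5; [j=2]; v = 6; [i=2]; v = 8; [j=0]; v = 7; [j=1]; v = 7; [j=2]; v = 8; s = 0; [i=0]; s = -12; [i=1]; s = -12; u = 12; return -96
verdict: not equivalent; witness: x=-5, y=-1


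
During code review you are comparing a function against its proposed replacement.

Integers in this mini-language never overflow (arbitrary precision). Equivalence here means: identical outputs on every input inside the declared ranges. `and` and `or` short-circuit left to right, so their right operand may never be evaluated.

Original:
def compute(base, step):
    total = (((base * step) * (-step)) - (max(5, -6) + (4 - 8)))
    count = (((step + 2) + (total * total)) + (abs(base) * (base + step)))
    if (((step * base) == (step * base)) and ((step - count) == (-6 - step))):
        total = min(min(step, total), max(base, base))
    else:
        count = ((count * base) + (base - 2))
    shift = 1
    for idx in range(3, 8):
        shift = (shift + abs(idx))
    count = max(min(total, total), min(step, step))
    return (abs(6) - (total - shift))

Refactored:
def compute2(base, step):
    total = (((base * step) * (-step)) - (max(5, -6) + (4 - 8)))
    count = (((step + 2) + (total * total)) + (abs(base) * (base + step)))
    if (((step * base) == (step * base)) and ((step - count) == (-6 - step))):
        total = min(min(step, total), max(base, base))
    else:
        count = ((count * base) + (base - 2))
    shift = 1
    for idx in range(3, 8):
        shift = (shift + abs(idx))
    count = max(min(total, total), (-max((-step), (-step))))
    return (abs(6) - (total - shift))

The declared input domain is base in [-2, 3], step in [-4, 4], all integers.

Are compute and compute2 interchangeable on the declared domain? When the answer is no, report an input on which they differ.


This is a faithful refactor — min/max/abs usage differs, but the computed results match everywhere.
Spot check at base=-1, step=2 — compute: total becomes 3; next count becomes 14; next (((step * base) == (step * base)) and ((step - count) == (-6 - step))) evaluates to false; next count becomes -17; next shift becomes 1; next at idx=3:; next shift becomes 4; next at idx=4:; next shift becomes 8; next at idx=5:; next shift becomes 13; next at idx=6:; next shift becomes 19; next at idx=7:; next shift becomes 26; next count becomes 3; next final value 29. compute2: total becomes 3; next count becomes 14; next (((step * base) == (step * base)) and ((step - count) == (-6 - step))) evaluates to false; next count becomes -17; next shift becomes 1; next at idx=3:; next shift becomes 4; next at idx=4:; next shift becomes 8; next at idx=5:; next shift becomes 13; next at idx=6:; next shift becomes 19; next at idx=7:; next shift becomes 26; next count becomes 3; next final value 29. Both give 29.
Sweeping the whole domain (54 inputs) finds no disagreement.
verdict: equivalent


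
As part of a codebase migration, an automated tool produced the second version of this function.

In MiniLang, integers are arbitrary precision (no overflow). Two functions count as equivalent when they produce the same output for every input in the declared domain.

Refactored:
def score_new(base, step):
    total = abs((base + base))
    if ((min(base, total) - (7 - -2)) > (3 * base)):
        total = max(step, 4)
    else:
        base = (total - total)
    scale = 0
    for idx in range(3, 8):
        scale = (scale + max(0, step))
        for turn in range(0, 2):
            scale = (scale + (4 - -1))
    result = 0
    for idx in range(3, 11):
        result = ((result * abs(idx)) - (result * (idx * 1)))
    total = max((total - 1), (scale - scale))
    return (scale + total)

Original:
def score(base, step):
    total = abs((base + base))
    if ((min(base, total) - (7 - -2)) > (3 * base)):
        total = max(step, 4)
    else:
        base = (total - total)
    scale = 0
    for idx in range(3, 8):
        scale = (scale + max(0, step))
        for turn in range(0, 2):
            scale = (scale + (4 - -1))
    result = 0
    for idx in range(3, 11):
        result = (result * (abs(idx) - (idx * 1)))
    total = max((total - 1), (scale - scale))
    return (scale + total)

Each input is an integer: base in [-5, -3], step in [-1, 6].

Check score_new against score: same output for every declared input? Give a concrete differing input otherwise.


Side by side, the visible changes include: arithmetic usage differs.
Tracing base=-4, step=3: score: total := 8 | ((min(base, total) - (7 - -2)) > (3 * base)): false | base := 0 | scale := 0 | iter idx=3: | scale := 3 | iter turn=0: | scale := 8 | iter turn=1: | scale := 13 | iter idx=4: | scale := 16 | iter turn=0: | scale := 21 | iter turn=1: | scale := 26 | iter idx=5: | scale := 29 | iter turn=0: | scale := 34 | iter turn=1: | scale := 39 | iter idx=6: | scale := 42 | iter turn=0: | scale := 47 | iter turn=1: | scale := 52 | iter idx=7: | scale := 55 | iter turn=0: | scale := 60 | iter turn=1: | scale := 65 | result := 0 | iter idx=3: | result := 0 | iter idx=4: | result := 0 | iter idx=5: | result := 0 | iter idx=6: | result := 0 | iter idx=7: | result := 0 | iter idx=8: | result := 0 | iter idx=9: | result := 0 | iter idx=10: | result := 0 | total := 7 | result 72 | score_new: total := 8 | ((min(base, total) - (7 - -2)) > (3 * base)): false | base := 0 | scale := 0 | iter idx=3: | scale := 3 | iter turn=0: | scale := 8 | iter turn=1: | scale := 13 | iter idx=4: | scale := 16 | iter turn=0: | scale := 21 | iter turn=1: | scale := 26 | iter idx=5: | scale := 29 | iter turn=0: | scale := 34 | iter turn=1: | scale := 39 | iter idx=6: | scale := 42 | iter turn=0: | scale := 47 | iter turn=1: | scale := 52 | iter idx=7: | scale := 55 | iter turn=0: | scale := 60 | iter turn=1: | scale := 65 | result := 0 | iter idx=3: | result := 0 | iter idx=4: | result := 0 | iter idx=5: | result := 0 | iter idx=6: | result := 0 | iter idx=7: | result := 0 | iter idx=8: | result := 0 | iter idx=9: | result := 0 | iter idx=10: | result := 0 | total := 7 | result 72 — matching result 72.
Sweeping the whole domain (24 inputs) finds no disagreement.
verdict: equivalent


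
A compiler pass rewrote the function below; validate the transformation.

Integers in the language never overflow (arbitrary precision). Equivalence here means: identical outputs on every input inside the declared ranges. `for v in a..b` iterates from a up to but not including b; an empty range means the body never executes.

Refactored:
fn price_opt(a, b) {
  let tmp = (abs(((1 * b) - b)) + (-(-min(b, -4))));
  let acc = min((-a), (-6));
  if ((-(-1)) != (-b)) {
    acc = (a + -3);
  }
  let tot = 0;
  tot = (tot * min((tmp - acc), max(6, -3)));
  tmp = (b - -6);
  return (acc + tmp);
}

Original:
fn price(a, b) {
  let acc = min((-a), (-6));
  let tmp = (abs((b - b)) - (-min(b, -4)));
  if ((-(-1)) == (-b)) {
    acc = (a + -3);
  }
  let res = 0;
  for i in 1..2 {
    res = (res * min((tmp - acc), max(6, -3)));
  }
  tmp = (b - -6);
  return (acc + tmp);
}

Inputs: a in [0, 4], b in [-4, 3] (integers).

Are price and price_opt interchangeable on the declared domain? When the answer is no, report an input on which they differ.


These are not equivalent — on a=0, b=-4 the outputs split (-4 vs -1).
price: acc = -6; tmp = -4; ((-(-1)) == (-b)) -> false; res = 0; [i=1]; res = 0; tmp = 2; return -4
price_opt: tmp = -4; acc = -6; ((-(-1)) != (-b)) -> true; acc = -3; tot = 0; tot = 0; tmp = 2; return -1
verdict: not equivalent; witness: a=0, b=-4


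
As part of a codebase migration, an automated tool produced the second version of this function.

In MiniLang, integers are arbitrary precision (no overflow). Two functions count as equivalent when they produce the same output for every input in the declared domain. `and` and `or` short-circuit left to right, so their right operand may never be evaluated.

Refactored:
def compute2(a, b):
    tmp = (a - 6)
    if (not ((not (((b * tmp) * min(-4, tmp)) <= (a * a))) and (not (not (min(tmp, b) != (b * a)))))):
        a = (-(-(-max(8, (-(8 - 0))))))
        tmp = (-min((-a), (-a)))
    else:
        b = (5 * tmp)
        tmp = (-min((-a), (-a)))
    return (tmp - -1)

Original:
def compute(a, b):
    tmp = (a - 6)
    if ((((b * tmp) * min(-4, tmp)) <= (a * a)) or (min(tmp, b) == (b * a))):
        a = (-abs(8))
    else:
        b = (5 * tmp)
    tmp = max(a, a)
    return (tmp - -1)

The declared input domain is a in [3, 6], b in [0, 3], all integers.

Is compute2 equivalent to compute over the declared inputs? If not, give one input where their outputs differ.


This is a faithful refactor — constant usage differs, and statement counts differ, and comparison usage differs, and arithmetic usage differs, and min/max/abs usage differs, and boolean connective usage differs, but the computed results match everywhere.
Spot check at a=4, b=0 — compute: tmp := -2 | ((((b * tmp) * min(-4, tmp)) <= (a * a)) or (min(tmp, b) == (b * a))): true | a := -8 | tmp := -8 | result -7. compute2: tmp := -2 | (not ((not (((b * tmp) * min(-4, tmp)) <= (a * a))) and (not (not (min(tmp, b) != (b * a)))))): true | a := -8 | tmp := -8 | result -7. Both give -7.
Every one of the 16 inputs gives matching results.
verdict: equivalent


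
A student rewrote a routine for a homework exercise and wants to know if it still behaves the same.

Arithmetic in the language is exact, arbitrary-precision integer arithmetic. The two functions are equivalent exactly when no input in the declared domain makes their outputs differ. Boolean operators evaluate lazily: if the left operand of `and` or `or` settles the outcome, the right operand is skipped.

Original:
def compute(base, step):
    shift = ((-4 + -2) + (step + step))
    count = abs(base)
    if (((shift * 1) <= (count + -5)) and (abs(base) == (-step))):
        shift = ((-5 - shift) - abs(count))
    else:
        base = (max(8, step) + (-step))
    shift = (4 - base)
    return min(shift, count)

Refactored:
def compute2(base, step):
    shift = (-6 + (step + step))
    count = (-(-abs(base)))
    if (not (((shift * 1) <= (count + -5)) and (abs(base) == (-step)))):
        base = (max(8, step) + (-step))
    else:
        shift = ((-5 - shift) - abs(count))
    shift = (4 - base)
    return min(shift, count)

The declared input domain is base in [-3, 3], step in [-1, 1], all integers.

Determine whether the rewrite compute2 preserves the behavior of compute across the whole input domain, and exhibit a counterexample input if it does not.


Comparing the listings, the differences include: boolean connective usage differs; constant usage differs; arithmetic usage differs.
Spot check at base=-3, step=1 — compute: shift becomes -4; next count becomes 3; next (((shift * 1) <= (count + -5)) and (abs(base) == (-step))) evaluates to false; next base becomes 7; next shift becomes -3; next final value -3. compute2: shift becomes -4; next count becomes 3; next (not (((shift * 1) <= (count + -5)) and (abs(base) == (-step)))) evaluates to true; next base becomes 7; next shift becomes -3; next final value -3. Both give -3.
Across all 21 domain points the two functions coincide.
verdict: equivalent


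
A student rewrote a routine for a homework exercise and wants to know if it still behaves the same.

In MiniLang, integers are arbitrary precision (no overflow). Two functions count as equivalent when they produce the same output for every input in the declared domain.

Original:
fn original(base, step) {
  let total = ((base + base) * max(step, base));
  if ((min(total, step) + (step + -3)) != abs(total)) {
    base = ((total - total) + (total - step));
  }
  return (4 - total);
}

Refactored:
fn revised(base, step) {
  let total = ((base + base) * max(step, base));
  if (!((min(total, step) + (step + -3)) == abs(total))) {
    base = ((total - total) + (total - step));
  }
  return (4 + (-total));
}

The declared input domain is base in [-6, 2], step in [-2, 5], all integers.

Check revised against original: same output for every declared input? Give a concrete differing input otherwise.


The two are interchangeable: comparison usage differs, and arithmetic usage differs, and boolean connective usage differs, and every declared input agrees.
Tracing base=0, step=5: original: total=0, then ((min(total, step) + (step + -3)) != abs(total)) is true, then base=-5, then returns 4 | revised: total=0, then (!((min(total, step) + (step + -3)) == abs(total))) is true, then base=-5, then returns 4 — matching result 4.
Checked all 72 inputs in the declared domain: the outputs agree on every one.
verdict: equivalent


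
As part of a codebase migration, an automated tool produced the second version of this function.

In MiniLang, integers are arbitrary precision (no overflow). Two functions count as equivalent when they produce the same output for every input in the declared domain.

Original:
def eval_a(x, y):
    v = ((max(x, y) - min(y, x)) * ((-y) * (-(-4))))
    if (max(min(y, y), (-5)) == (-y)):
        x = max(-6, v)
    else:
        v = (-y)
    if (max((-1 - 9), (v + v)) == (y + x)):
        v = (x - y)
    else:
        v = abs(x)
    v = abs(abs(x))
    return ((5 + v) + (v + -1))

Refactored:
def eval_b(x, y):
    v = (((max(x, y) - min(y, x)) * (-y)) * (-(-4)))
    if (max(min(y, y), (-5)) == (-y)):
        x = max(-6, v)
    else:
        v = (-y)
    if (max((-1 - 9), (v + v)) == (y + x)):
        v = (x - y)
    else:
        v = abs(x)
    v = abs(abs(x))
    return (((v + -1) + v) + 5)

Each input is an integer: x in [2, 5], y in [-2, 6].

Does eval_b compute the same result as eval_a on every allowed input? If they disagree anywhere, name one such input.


Although same computation, different form, 36/36 inputs agree.
verdict: equivalent


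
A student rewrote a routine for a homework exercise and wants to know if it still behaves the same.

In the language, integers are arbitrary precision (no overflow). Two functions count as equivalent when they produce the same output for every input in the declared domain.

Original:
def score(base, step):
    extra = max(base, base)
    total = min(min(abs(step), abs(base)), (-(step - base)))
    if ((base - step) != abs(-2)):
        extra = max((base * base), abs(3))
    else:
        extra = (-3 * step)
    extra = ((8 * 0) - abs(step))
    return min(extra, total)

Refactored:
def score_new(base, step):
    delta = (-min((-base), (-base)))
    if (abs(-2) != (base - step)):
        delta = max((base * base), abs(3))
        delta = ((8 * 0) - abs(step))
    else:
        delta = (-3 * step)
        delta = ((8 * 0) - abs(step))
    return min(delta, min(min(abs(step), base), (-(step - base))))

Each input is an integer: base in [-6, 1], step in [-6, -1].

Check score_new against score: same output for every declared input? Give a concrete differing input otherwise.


Try base=-6, step=-5.
score: extra = -6; total = -1; ((base - step) != abs(-2)) -> true; extra = 36; extra = -5; return -5
score_new: delta = -6; (abs(-2) != (base - step)) -> true; delta = 36; delta = -5; return -6
-5 != -6, so the rewrite changes behavior.
verdict: not equivalent; witness: base=-6, step=-5


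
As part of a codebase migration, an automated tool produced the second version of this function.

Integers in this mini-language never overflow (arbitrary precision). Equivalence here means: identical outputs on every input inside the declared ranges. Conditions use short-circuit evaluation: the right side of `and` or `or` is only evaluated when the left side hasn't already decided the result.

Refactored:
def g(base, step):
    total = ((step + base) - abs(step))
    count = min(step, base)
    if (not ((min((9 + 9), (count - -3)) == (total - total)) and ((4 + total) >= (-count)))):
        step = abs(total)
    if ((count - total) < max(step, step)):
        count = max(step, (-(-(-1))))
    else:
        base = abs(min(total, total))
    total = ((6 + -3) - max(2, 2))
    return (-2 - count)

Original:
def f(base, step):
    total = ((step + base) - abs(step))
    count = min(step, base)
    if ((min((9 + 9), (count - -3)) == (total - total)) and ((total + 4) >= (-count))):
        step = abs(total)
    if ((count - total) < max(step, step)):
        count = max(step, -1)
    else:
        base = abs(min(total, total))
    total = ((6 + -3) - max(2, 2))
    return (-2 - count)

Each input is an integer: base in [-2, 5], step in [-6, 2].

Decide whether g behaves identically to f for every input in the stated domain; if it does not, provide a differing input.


Consider the input base=-2, step=-6.
f: total = -14; count = -6; ((min((9 + 9), (count - -3)) == (total - total)) and ((total + 4) >= (-count))) -> false; ((count - total) < max(step, step)) -> false; base = 14; total = 1; return 4
g: total = -14; count = -6; (not ((min((9 + 9), (count - -3)) == (total - total)) and ((4 + total) >= (-count)))) -> true; step = 14; ((count - total) < max(step, step)) -> true; count = 14; total = 1; return -16
4 vs -16 — the two versions disagree here.
verdict: not equivalent; witness: base=-2, step=-6


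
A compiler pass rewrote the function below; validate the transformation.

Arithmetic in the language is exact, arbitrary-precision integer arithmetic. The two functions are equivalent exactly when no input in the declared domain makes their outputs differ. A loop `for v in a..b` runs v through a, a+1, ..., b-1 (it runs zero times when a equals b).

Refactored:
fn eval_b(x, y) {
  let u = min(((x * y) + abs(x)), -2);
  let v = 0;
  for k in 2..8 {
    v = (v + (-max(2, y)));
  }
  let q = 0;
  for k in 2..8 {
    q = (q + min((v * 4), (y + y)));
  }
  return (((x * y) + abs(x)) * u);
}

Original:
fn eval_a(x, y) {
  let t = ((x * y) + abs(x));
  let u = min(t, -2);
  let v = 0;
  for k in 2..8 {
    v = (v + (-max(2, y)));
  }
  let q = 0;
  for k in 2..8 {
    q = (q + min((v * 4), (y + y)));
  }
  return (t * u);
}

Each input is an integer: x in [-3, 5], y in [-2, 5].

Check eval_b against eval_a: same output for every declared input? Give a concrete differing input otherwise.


Differences: arithmetic usage differs, statement counts differ, local variable names differ, min/max/abs usage differs — yet all 72 inputs agree.
verdict: equivalent


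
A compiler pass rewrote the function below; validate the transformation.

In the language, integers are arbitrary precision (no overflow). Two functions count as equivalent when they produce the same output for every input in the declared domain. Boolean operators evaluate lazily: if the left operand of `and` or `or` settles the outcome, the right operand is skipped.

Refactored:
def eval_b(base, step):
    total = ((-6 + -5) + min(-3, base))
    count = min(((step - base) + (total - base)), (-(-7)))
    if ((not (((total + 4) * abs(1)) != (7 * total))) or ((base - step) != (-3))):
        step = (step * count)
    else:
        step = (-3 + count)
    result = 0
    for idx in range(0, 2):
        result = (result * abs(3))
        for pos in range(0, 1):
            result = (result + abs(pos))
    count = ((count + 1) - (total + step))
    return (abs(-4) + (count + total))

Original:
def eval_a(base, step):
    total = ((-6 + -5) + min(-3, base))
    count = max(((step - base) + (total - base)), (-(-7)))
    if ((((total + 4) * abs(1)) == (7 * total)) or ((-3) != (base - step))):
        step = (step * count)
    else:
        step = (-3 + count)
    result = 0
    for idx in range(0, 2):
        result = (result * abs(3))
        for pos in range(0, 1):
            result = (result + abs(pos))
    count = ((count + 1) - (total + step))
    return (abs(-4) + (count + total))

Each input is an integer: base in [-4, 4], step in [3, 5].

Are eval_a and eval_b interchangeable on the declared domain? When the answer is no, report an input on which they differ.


Consider the input base=-4, step=3.
eval_a: total = -15; count = 7; ((((total + 4) * abs(1)) == (7 * total)) or ((-3) != (base - step))) -> true; step = 21; result = 0; [idx=0]; result = 0; [pos=0]; result = 0; [idx=1]; result = 0; [pos=0]; result = 0; count = 2; return -9
eval_b: total = -15; count = -4; ((not (((total + 4) * abs(1)) != (7 * total))) or ((base - step) != (-3))) -> true; step = -12; result = 0; [idx=0]; result = 0; [pos=0]; result = 0; [idx=1]; result = 0; [pos=0]; result = 0; count = 24; return 13
-9 vs 13 — the two versions disagree here.
verdict: not equivalent; witness: base=-4, step=3


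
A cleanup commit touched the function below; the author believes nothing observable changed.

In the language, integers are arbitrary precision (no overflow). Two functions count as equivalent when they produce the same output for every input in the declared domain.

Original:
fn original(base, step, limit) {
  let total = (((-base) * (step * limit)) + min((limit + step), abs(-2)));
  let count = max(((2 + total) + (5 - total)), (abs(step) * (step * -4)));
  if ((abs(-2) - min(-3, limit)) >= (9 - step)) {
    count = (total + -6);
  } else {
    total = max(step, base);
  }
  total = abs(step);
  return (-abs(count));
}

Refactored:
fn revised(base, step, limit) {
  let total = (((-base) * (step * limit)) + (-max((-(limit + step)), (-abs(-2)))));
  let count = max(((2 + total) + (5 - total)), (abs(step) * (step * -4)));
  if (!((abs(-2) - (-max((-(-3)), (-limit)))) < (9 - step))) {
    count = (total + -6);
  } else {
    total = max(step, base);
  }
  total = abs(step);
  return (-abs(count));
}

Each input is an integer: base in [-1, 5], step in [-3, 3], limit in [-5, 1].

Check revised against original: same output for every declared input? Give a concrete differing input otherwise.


Equivalent — the differences include min/max/abs usage differs, and boolean connective usage differs, and comparison usage differs, yet no declared input distinguishes the two.
As a probe, take base=2, step=-2, limit=1: original runs total = 3; count = 16; ((abs(-2) - min(-3, limit)) >= (9 - step)) -> false; total = 2; total = 2; return -16; revised runs total = 3; count = 16; (!((abs(-2) - (-max((-(-3)), (-limit)))) < (9 - step))) -> false; total = 2; total = 2; return -16; both end at -16.
Every one of the 343 inputs gives matching results.
verdict: equivalent


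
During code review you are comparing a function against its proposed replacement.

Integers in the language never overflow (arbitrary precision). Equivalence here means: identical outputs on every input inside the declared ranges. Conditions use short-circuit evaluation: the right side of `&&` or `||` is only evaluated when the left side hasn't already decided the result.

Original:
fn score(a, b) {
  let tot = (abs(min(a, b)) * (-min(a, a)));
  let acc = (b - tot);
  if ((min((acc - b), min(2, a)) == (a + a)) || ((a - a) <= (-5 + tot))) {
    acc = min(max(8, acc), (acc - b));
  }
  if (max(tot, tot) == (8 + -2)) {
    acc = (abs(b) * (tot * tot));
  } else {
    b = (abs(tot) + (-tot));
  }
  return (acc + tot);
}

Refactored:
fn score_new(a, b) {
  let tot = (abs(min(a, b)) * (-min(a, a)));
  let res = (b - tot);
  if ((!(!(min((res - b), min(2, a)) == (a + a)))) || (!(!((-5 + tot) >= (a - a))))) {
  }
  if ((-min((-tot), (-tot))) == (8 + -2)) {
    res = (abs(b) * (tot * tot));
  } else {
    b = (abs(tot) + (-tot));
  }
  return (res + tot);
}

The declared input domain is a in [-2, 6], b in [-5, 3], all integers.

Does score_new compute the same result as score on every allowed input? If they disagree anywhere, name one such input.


Evaluate both at a=-2, b=-5.
score: tot becomes 10; next acc becomes -15; next ((min((acc - b), min(2, a)) == (a + a)) || ((a - a) <= (-5 + tot))) evaluates to true; next acc becomes -10; next (max(tot, tot) == (8 + -2)) evaluates to false; next b becomes 0; next final value 0
score_new: tot becomes 10; next res becomes -15; next ((!(!(min((res - b), min(2, a)) == (a + a)))) || (!(!((-5 + tot) >= (a - a))))) evaluates to true; next ((-min((-tot), (-tot))) == (8 + -2)) evaluates to false; next b becomes 0; next final value -5
0 != -5, so the rewrite changes behavior.
verdict: not equivalent; witness: a=-2, b=-5


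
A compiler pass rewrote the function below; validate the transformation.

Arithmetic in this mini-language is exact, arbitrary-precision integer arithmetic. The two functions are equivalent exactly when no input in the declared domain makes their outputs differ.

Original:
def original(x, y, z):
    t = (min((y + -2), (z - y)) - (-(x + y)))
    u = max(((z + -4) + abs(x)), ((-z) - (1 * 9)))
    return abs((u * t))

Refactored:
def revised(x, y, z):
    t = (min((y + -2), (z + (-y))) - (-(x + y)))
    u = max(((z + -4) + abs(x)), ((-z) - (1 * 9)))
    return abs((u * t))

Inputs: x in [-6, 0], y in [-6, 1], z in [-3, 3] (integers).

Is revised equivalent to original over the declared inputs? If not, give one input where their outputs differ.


This is a faithful refactor — arithmetic usage differs, but the computed results match everywhere.
Spot check at x=-2, y=1, z=3 — original: t becomes -2; next u becomes 1; next final value 2. revised: t becomes -2; next u becomes 1; next final value 2. Both give 2.
Checked all 392 inputs in the declared domain: the outputs agree on every one.
verdict: equivalent


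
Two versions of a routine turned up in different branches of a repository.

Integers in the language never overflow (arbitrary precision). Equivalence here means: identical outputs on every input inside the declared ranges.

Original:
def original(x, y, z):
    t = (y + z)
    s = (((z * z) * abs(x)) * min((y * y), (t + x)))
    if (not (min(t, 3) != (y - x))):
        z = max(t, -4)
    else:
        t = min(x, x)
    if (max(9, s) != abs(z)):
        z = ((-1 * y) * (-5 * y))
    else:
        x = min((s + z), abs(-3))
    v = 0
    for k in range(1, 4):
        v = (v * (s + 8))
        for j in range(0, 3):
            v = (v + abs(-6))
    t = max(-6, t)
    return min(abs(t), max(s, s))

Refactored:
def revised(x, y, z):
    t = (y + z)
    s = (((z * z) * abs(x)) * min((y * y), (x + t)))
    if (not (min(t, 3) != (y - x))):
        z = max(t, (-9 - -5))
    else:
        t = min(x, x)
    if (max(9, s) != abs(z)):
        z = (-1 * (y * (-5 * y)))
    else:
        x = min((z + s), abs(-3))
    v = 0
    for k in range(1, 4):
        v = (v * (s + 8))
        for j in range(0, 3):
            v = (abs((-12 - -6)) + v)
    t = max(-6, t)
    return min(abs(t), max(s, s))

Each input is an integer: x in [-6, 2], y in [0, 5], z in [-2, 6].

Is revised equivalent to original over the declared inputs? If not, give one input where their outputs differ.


The two versions differ — the changes include constant usage differs, and arithmetic usage differs.
As a probe, take x=-1, y=0, z=5: original runs t := 5 | s := 0 | (not (min(t, 3) != (y - x))): false | t := -1 | (max(9, s) != abs(z)): true | z := 0 | v := 0 | iter k=1: | v := 0 | iter j=0: | v := 6 | iter j=1: | v := 12 | iter j=2: | v := 18 | iter k=2: | v := 144 | iter j=0: | v := 150 | iter j=1: | v := 156 | iter j=2: | v := 162 | iter k=3: | v := 1296 | iter j=0: | v := 1302 | iter j=1: | v := 1308 | iter j=2: | v := 1314 | t := -1 | result 0; revised runs t := 5 | s := 0 | (not (min(t, 3) != (y - x))): false | t := -1 | (max(9, s) != abs(z)): true | z := 0 | v := 0 | iter k=1: | v := 0 | iter j=0: | v := 6 | iter j=1: | v := 12 | iter j=2: | v := 18 | iter k=2: | v := 144 | iter j=0: | v := 150 | iter j=1: | v := 156 | iter j=2: | v := 162 | iter k=3: | v := 1296 | iter j=0: | v := 1302 | iter j=1: | v := 1308 | iter j=2: | v := 1314 | t := -1 | result 0; both end at 0.
Checked all 486 inputs in the declared domain: the outputs agree on every one.
verdict: equivalent
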